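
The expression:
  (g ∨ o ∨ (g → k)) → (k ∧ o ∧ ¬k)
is never true.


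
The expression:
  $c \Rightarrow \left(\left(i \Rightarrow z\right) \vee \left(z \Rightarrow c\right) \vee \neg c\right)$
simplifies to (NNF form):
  $\text{True}$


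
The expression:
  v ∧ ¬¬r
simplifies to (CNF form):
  r ∧ v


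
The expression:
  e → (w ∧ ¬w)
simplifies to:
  ¬e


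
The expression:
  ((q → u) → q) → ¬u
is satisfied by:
  {u: False, q: False}
  {q: True, u: False}
  {u: True, q: False}


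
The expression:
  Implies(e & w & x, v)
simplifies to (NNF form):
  v | ~e | ~w | ~x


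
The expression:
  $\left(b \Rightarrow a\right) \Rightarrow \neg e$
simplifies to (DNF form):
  $\left(b \wedge \neg a\right) \vee \neg e$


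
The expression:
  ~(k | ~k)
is never true.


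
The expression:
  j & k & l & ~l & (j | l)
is never true.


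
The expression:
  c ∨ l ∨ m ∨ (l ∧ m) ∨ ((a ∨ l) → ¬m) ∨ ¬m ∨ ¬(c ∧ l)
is always true.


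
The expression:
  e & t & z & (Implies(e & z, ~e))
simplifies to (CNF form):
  False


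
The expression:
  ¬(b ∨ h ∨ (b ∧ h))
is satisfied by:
  {h: False, b: False}


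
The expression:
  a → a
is always true.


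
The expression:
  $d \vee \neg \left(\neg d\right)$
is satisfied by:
  {d: True}


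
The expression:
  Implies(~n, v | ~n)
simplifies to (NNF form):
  True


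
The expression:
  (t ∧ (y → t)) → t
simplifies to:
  True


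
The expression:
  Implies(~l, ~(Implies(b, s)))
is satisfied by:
  {b: True, l: True, s: False}
  {l: True, s: False, b: False}
  {b: True, l: True, s: True}
  {l: True, s: True, b: False}
  {b: True, s: False, l: False}


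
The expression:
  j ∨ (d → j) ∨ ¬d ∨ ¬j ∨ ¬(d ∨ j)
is always true.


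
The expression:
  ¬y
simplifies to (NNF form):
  ¬y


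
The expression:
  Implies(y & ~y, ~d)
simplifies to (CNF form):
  True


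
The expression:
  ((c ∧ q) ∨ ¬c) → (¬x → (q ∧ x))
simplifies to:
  x ∨ (c ∧ ¬q)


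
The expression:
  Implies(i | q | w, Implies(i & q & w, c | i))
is always true.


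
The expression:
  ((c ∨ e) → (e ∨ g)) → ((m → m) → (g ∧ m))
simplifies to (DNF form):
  (g ∧ m) ∨ (g ∧ ¬g) ∨ (c ∧ g ∧ m) ∨ (c ∧ g ∧ ¬g) ∨ (c ∧ m ∧ ¬e) ∨ (c ∧ ¬e ∧ ¬g) ∨ (g ∧ m ∧ ¬e) ∨ (g ∧ ¬e ∧ ¬g)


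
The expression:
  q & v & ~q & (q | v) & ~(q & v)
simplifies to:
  False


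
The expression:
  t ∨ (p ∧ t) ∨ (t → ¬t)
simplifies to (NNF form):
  True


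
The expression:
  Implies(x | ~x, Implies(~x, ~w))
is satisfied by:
  {x: True, w: False}
  {w: False, x: False}
  {w: True, x: True}


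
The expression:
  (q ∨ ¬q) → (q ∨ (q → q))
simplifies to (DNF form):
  True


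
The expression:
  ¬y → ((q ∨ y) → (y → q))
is always true.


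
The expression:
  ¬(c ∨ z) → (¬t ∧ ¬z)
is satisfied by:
  {c: True, z: True, t: False}
  {c: True, t: False, z: False}
  {z: True, t: False, c: False}
  {z: False, t: False, c: False}
  {c: True, z: True, t: True}
  {c: True, t: True, z: False}
  {z: True, t: True, c: False}


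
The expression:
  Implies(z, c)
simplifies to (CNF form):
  c | ~z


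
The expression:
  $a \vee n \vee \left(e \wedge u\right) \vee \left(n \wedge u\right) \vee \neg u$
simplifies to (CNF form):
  $a \vee e \vee n \vee \neg u$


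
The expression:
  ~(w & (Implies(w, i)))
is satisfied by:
  {w: False, i: False}
  {i: True, w: False}
  {w: True, i: False}


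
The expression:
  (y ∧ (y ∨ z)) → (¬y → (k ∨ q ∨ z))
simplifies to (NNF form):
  True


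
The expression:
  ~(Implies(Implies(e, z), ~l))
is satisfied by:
  {z: True, l: True, e: False}
  {l: True, e: False, z: False}
  {z: True, e: True, l: True}


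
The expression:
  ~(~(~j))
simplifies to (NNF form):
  ~j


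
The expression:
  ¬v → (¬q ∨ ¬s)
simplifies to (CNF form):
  v ∨ ¬q ∨ ¬s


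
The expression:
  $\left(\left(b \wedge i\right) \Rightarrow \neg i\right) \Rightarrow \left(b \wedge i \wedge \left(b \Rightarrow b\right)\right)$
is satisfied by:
  {i: True, b: True}


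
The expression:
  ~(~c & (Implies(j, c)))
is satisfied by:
  {c: True, j: True}
  {c: True, j: False}
  {j: True, c: False}


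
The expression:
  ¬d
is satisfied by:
  {d: False}


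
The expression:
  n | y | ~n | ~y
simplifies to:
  True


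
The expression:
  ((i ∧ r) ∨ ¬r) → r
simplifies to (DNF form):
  r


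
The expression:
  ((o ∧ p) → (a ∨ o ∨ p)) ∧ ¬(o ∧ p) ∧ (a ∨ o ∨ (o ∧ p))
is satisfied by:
  {a: True, o: False, p: False}
  {a: True, p: True, o: False}
  {a: True, o: True, p: False}
  {o: True, p: False, a: False}


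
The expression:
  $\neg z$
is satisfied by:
  {z: False}


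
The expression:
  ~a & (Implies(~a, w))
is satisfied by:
  {w: True, a: False}


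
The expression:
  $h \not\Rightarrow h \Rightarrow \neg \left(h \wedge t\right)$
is always true.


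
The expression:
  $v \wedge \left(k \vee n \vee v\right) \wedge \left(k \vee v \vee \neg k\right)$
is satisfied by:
  {v: True}


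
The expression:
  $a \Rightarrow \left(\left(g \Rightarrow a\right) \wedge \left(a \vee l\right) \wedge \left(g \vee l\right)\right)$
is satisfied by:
  {l: True, g: True, a: False}
  {l: True, g: False, a: False}
  {g: True, l: False, a: False}
  {l: False, g: False, a: False}
  {a: True, l: True, g: True}
  {a: True, l: True, g: False}
  {a: True, g: True, l: False}


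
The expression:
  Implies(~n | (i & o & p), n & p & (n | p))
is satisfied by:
  {n: True}


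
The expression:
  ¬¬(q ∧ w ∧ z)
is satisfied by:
  {z: True, w: True, q: True}


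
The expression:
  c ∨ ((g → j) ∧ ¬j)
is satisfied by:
  {c: True, g: False, j: False}
  {j: True, c: True, g: False}
  {c: True, g: True, j: False}
  {j: True, c: True, g: True}
  {j: False, g: False, c: False}


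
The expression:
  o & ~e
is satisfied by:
  {o: True, e: False}


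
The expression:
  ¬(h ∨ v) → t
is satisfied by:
  {t: True, v: True, h: True}
  {t: True, v: True, h: False}
  {t: True, h: True, v: False}
  {t: True, h: False, v: False}
  {v: True, h: True, t: False}
  {v: True, h: False, t: False}
  {h: True, v: False, t: False}


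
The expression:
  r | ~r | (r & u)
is always true.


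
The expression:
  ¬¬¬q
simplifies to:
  ¬q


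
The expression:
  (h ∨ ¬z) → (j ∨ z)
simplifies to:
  j ∨ z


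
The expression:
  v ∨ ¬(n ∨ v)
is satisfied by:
  {v: True, n: False}
  {n: False, v: False}
  {n: True, v: True}


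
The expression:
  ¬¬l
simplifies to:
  l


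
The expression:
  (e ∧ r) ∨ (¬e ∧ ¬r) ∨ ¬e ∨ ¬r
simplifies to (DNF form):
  True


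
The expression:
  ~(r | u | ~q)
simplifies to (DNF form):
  q & ~r & ~u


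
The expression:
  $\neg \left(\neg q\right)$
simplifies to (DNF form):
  $q$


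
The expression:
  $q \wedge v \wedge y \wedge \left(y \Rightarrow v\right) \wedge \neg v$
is never true.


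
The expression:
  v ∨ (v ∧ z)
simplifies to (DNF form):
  v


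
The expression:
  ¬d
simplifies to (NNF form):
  ¬d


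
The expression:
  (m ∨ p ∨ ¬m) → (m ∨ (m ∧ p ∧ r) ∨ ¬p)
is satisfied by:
  {m: True, p: False}
  {p: False, m: False}
  {p: True, m: True}


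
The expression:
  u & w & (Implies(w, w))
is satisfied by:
  {u: True, w: True}


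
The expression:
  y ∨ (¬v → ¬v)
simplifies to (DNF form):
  True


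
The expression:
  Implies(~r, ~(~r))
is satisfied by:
  {r: True}


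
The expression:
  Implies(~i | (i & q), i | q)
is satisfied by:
  {i: True, q: True}
  {i: True, q: False}
  {q: True, i: False}


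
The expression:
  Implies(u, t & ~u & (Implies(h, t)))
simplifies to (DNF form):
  ~u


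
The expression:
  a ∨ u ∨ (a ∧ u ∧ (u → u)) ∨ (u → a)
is always true.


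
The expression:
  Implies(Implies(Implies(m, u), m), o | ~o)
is always true.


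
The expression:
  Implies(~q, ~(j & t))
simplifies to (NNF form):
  q | ~j | ~t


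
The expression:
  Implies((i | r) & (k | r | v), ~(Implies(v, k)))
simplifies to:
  (v & ~k) | (~i & ~r) | (~k & ~r)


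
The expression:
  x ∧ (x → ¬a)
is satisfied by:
  {x: True, a: False}


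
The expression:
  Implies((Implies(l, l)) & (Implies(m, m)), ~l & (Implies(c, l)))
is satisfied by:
  {l: False, c: False}


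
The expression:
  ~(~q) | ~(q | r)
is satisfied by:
  {q: True, r: False}
  {r: False, q: False}
  {r: True, q: True}


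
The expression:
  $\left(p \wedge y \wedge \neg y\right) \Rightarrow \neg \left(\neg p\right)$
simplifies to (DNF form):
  $\text{True}$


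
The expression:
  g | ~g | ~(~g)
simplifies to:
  True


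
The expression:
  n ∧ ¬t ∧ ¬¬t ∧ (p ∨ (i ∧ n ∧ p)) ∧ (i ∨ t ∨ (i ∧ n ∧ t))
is never true.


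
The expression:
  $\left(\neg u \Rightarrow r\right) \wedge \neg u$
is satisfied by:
  {r: True, u: False}


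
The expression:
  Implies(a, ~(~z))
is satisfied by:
  {z: True, a: False}
  {a: False, z: False}
  {a: True, z: True}


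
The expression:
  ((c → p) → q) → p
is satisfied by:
  {p: True, q: False, c: False}
  {p: True, c: True, q: False}
  {p: True, q: True, c: False}
  {p: True, c: True, q: True}
  {c: False, q: False, p: False}


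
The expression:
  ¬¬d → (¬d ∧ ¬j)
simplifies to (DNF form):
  ¬d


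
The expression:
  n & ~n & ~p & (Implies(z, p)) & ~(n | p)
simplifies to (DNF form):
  False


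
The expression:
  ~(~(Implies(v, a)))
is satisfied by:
  {a: True, v: False}
  {v: False, a: False}
  {v: True, a: True}


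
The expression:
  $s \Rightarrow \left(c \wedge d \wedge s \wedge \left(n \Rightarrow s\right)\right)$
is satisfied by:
  {d: True, c: True, s: False}
  {d: True, c: False, s: False}
  {c: True, d: False, s: False}
  {d: False, c: False, s: False}
  {d: True, s: True, c: True}


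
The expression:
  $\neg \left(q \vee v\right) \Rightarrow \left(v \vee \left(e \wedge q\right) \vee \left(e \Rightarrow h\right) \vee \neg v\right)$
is always true.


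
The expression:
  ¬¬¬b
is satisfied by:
  {b: False}


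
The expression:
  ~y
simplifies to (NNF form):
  ~y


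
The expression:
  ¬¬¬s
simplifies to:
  ¬s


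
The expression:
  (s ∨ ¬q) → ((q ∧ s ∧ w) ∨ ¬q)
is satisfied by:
  {w: True, s: False, q: False}
  {s: False, q: False, w: False}
  {q: True, w: True, s: False}
  {q: True, s: False, w: False}
  {w: True, s: True, q: False}
  {s: True, w: False, q: False}
  {q: True, s: True, w: True}


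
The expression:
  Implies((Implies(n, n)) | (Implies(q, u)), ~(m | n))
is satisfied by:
  {n: False, m: False}


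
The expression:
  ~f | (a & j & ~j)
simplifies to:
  ~f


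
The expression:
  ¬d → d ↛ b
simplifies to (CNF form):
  d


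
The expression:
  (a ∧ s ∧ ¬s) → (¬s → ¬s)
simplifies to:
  True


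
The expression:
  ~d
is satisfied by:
  {d: False}


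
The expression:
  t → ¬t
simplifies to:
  ¬t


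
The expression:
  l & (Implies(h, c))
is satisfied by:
  {c: True, l: True, h: False}
  {l: True, h: False, c: False}
  {c: True, h: True, l: True}


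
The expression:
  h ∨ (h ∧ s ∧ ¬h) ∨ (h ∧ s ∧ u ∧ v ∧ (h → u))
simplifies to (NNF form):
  h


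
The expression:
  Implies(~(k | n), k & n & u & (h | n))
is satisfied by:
  {n: True, k: True}
  {n: True, k: False}
  {k: True, n: False}


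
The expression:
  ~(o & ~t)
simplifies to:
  t | ~o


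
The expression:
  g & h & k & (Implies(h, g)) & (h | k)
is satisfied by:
  {h: True, g: True, k: True}


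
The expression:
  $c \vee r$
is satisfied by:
  {r: True, c: True}
  {r: True, c: False}
  {c: True, r: False}


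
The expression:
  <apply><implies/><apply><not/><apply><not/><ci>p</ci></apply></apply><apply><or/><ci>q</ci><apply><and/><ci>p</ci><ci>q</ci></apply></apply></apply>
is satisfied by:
  {q: True, p: False}
  {p: False, q: False}
  {p: True, q: True}


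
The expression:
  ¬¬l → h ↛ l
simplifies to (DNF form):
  ¬l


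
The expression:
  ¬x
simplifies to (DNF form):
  ¬x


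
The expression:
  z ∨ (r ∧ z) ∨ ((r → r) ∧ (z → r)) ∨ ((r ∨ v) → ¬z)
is always true.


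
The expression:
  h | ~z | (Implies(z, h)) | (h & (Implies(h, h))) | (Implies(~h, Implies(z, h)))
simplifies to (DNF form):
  h | ~z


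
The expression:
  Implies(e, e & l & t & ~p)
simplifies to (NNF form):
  ~e | (l & t & ~p)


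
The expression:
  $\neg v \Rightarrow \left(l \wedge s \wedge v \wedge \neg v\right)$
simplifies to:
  $v$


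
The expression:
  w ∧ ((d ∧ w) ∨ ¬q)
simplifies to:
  w ∧ (d ∨ ¬q)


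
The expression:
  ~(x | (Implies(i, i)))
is never true.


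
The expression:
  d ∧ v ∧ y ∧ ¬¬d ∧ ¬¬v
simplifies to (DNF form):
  d ∧ v ∧ y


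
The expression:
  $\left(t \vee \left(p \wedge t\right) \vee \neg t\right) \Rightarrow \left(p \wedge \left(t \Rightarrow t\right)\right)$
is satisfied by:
  {p: True}


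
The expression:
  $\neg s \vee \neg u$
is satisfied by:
  {s: False, u: False}
  {u: True, s: False}
  {s: True, u: False}


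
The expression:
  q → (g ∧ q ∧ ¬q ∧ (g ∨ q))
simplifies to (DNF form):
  ¬q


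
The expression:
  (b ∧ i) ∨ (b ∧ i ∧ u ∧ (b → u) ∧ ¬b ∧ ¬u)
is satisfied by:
  {i: True, b: True}


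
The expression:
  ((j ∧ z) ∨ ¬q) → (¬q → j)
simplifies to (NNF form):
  j ∨ q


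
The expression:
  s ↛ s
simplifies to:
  False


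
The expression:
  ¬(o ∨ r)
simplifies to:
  ¬o ∧ ¬r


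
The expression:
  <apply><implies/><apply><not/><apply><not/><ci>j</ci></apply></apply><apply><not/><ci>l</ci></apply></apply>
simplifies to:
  <apply><or/><apply><not/><ci>j</ci></apply><apply><not/><ci>l</ci></apply></apply>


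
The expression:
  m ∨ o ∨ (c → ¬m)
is always true.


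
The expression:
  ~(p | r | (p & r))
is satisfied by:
  {p: False, r: False}


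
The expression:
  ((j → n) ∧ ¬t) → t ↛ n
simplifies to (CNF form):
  (j ∨ t) ∧ (t ∨ ¬n)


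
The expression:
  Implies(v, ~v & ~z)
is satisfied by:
  {v: False}


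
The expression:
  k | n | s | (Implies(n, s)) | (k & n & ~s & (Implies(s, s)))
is always true.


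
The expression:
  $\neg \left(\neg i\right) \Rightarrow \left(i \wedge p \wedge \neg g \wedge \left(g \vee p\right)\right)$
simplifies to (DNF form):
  $\left(p \wedge \neg g\right) \vee \neg i$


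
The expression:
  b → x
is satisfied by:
  {x: True, b: False}
  {b: False, x: False}
  {b: True, x: True}


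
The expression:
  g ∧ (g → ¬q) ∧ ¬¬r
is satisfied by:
  {r: True, g: True, q: False}


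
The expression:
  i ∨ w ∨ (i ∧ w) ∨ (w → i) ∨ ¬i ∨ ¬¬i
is always true.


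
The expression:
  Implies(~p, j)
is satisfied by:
  {p: True, j: True}
  {p: True, j: False}
  {j: True, p: False}


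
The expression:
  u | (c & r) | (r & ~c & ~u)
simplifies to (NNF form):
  r | u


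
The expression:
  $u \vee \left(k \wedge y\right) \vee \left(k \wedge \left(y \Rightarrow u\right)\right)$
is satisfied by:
  {k: True, u: True}
  {k: True, u: False}
  {u: True, k: False}


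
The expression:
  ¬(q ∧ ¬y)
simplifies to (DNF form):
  y ∨ ¬q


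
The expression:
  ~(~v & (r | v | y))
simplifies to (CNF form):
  (v | ~r) & (v | ~y)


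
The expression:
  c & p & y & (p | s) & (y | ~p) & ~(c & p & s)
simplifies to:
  c & p & y & ~s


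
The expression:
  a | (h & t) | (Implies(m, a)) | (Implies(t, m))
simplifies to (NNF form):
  True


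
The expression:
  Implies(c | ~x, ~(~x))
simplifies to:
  x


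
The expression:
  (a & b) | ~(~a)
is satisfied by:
  {a: True}


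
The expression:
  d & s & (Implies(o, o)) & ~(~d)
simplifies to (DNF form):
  d & s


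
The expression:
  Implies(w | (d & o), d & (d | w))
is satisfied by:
  {d: True, w: False}
  {w: False, d: False}
  {w: True, d: True}


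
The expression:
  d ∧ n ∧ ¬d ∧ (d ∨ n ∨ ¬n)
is never true.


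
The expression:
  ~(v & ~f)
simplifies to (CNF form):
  f | ~v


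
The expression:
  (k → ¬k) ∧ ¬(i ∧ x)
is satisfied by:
  {x: False, k: False, i: False}
  {i: True, x: False, k: False}
  {x: True, i: False, k: False}


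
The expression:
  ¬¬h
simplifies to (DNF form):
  h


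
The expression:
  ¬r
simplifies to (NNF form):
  ¬r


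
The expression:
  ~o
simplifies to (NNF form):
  ~o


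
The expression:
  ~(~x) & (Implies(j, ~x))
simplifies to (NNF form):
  x & ~j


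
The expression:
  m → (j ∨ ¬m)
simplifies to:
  j ∨ ¬m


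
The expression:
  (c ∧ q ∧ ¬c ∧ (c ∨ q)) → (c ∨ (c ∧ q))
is always true.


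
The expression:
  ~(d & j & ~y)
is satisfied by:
  {y: True, d: False, j: False}
  {d: False, j: False, y: False}
  {j: True, y: True, d: False}
  {j: True, d: False, y: False}
  {y: True, d: True, j: False}
  {d: True, y: False, j: False}
  {j: True, d: True, y: True}


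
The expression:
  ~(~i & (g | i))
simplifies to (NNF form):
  i | ~g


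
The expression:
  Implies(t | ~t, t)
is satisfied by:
  {t: True}


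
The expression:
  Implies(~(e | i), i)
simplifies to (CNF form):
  e | i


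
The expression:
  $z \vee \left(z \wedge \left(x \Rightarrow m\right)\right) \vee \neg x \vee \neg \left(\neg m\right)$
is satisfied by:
  {z: True, m: True, x: False}
  {z: True, m: False, x: False}
  {m: True, z: False, x: False}
  {z: False, m: False, x: False}
  {x: True, z: True, m: True}
  {x: True, z: True, m: False}
  {x: True, m: True, z: False}


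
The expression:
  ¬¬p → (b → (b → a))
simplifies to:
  a ∨ ¬b ∨ ¬p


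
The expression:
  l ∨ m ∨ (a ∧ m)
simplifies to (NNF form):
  l ∨ m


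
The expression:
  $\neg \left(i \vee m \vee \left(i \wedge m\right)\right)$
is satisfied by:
  {i: False, m: False}


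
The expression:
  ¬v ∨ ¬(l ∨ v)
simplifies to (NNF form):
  ¬v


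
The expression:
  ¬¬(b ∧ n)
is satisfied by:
  {b: True, n: True}


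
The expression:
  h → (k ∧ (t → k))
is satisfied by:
  {k: True, h: False}
  {h: False, k: False}
  {h: True, k: True}


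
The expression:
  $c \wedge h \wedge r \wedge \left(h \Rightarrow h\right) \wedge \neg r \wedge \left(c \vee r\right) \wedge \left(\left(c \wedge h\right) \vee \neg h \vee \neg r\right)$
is never true.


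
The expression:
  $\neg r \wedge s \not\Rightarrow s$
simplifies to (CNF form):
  $\text{False}$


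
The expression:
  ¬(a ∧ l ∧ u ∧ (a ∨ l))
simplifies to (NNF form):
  ¬a ∨ ¬l ∨ ¬u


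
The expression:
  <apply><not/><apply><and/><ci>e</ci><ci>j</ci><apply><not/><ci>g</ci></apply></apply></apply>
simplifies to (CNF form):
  <apply><or/><ci>g</ci><apply><not/><ci>e</ci></apply><apply><not/><ci>j</ci></apply></apply>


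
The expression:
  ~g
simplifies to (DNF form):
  ~g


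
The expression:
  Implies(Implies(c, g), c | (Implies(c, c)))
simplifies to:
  True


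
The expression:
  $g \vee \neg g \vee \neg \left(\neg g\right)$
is always true.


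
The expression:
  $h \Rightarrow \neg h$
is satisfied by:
  {h: False}


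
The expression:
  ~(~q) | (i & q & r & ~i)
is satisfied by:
  {q: True}


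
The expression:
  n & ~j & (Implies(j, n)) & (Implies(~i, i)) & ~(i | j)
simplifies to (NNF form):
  False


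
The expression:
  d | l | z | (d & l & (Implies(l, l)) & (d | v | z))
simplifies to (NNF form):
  d | l | z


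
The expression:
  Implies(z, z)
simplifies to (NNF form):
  True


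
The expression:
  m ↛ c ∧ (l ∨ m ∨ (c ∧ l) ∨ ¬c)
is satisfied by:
  {m: True, c: False}


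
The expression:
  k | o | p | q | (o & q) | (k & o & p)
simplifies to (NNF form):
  k | o | p | q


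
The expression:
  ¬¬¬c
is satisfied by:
  {c: False}


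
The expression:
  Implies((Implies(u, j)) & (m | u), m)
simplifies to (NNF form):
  m | ~j | ~u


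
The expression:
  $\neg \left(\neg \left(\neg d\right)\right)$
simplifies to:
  $\neg d$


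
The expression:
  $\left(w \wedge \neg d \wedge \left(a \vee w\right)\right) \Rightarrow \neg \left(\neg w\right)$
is always true.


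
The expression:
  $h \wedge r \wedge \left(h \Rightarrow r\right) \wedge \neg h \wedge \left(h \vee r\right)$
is never true.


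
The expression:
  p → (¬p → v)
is always true.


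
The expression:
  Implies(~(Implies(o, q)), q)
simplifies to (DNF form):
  q | ~o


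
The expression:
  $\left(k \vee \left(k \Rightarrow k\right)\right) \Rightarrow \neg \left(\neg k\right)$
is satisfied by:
  {k: True}


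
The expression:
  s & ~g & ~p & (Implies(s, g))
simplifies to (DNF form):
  False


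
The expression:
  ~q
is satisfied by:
  {q: False}


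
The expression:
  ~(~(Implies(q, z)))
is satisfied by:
  {z: True, q: False}
  {q: False, z: False}
  {q: True, z: True}


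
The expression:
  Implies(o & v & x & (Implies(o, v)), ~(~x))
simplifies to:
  True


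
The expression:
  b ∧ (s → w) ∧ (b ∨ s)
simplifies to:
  b ∧ (w ∨ ¬s)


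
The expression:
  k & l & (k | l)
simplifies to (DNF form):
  k & l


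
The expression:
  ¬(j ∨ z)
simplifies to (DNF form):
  ¬j ∧ ¬z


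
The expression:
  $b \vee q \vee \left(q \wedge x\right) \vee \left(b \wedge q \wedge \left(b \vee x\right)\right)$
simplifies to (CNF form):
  $b \vee q$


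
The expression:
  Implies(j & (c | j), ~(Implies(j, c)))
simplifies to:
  ~c | ~j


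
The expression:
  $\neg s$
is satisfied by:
  {s: False}


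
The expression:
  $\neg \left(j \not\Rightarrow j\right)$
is always true.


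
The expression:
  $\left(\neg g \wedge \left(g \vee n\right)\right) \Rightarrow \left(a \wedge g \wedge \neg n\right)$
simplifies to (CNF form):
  $g \vee \neg n$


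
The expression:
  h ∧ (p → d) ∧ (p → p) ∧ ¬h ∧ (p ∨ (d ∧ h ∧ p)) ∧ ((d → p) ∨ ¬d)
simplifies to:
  False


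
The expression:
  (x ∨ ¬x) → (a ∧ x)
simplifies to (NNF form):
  a ∧ x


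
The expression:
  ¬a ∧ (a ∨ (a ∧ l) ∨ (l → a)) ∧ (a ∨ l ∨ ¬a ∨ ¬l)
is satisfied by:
  {l: False, a: False}


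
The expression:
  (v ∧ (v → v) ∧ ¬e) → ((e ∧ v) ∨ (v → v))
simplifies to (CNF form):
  True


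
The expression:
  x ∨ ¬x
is always true.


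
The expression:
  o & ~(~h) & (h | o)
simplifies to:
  h & o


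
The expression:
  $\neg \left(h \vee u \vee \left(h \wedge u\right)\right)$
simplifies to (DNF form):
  $\neg h \wedge \neg u$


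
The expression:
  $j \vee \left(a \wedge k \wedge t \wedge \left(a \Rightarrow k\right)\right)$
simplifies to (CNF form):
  $\left(a \vee j\right) \wedge \left(j \vee k\right) \wedge \left(j \vee t\right)$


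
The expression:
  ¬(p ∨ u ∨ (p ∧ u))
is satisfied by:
  {u: False, p: False}


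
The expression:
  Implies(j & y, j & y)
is always true.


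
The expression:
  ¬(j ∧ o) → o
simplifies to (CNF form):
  o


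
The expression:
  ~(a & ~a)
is always true.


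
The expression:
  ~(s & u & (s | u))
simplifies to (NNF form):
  ~s | ~u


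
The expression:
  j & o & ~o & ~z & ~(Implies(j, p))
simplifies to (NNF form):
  False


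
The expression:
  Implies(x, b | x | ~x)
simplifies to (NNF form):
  True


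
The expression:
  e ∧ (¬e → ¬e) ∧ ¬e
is never true.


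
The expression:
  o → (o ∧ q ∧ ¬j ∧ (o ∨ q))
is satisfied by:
  {q: True, o: False, j: False}
  {q: False, o: False, j: False}
  {j: True, q: True, o: False}
  {j: True, q: False, o: False}
  {o: True, q: True, j: False}


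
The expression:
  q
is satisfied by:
  {q: True}


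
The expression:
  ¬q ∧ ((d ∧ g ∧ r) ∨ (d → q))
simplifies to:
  ¬q ∧ (g ∨ ¬d) ∧ (r ∨ ¬d)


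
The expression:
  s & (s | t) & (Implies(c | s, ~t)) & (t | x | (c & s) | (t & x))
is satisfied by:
  {x: True, c: True, s: True, t: False}
  {x: True, s: True, t: False, c: False}
  {c: True, s: True, t: False, x: False}


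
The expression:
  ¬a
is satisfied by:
  {a: False}


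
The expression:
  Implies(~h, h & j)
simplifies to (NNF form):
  h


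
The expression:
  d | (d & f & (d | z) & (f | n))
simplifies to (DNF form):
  d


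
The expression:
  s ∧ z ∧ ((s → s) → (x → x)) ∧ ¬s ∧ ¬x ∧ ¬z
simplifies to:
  False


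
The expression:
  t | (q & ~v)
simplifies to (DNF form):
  t | (q & ~v)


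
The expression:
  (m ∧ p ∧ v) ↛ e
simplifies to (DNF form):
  m ∧ p ∧ v ∧ ¬e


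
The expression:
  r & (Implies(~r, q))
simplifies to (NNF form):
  r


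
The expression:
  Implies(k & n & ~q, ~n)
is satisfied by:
  {q: True, k: False, n: False}
  {k: False, n: False, q: False}
  {n: True, q: True, k: False}
  {n: True, k: False, q: False}
  {q: True, k: True, n: False}
  {k: True, q: False, n: False}
  {n: True, k: True, q: True}


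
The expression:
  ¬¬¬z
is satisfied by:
  {z: False}


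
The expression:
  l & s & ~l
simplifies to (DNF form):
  False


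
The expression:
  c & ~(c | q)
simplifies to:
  False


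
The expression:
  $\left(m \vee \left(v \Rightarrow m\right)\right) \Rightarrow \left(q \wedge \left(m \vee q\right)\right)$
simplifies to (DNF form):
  $q \vee \left(v \wedge \neg m\right)$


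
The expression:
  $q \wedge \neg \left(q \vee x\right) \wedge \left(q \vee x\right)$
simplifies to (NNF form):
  $\text{False}$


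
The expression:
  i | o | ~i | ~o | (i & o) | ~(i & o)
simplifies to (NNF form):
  True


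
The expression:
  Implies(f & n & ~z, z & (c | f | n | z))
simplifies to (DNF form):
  z | ~f | ~n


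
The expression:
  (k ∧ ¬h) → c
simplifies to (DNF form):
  c ∨ h ∨ ¬k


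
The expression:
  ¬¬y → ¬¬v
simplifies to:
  v ∨ ¬y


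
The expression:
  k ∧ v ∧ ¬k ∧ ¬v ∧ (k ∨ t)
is never true.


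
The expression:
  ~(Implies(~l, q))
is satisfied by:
  {q: False, l: False}


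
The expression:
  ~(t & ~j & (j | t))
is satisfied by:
  {j: True, t: False}
  {t: False, j: False}
  {t: True, j: True}


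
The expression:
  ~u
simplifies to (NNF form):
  ~u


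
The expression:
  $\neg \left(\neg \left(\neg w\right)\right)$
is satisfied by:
  {w: False}


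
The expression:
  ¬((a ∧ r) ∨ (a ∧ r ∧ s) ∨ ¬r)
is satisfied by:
  {r: True, a: False}


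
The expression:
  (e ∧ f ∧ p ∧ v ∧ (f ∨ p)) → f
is always true.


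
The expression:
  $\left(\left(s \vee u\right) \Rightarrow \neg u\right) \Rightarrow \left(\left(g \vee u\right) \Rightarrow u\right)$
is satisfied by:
  {u: True, g: False}
  {g: False, u: False}
  {g: True, u: True}


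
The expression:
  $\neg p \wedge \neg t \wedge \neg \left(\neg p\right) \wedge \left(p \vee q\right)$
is never true.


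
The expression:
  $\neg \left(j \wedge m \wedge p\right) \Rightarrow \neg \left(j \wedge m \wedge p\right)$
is always true.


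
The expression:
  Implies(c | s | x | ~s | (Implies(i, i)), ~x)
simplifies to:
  ~x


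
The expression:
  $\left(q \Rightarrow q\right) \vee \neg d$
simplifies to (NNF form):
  $\text{True}$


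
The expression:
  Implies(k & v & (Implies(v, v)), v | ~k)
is always true.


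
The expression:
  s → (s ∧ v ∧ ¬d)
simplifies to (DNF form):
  (v ∧ ¬d) ∨ ¬s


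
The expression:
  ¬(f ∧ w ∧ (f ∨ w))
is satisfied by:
  {w: False, f: False}
  {f: True, w: False}
  {w: True, f: False}


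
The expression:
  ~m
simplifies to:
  ~m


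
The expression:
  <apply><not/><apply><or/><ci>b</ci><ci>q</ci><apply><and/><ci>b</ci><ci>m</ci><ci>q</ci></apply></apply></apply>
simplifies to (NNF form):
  <apply><and/><apply><not/><ci>b</ci></apply><apply><not/><ci>q</ci></apply></apply>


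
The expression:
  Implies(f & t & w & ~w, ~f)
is always true.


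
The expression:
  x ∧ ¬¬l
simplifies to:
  l ∧ x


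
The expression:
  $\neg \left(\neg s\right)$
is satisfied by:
  {s: True}


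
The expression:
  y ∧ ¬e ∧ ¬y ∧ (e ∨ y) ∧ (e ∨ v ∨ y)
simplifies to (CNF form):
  False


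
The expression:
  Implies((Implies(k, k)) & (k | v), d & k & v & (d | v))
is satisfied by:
  {d: True, v: False, k: False}
  {d: False, v: False, k: False}
  {v: True, k: True, d: True}


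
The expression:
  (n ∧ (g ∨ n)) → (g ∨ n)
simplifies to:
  True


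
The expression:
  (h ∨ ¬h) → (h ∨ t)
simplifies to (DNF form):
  h ∨ t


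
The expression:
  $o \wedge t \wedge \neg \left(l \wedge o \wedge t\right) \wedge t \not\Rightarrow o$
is never true.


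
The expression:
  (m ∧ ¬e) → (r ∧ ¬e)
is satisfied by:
  {r: True, e: True, m: False}
  {r: True, m: False, e: False}
  {e: True, m: False, r: False}
  {e: False, m: False, r: False}
  {r: True, e: True, m: True}
  {r: True, m: True, e: False}
  {e: True, m: True, r: False}


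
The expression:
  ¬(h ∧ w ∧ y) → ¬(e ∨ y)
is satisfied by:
  {h: True, w: True, e: False, y: False}
  {h: True, e: False, w: False, y: False}
  {w: True, h: False, e: False, y: False}
  {h: False, e: False, w: False, y: False}
  {y: True, h: True, w: True, e: False}
  {y: True, h: True, w: True, e: True}


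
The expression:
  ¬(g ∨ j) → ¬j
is always true.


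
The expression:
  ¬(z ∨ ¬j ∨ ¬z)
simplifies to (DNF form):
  False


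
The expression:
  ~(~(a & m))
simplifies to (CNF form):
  a & m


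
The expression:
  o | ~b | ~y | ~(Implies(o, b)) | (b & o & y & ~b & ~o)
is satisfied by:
  {o: True, y: False, b: False}
  {o: False, y: False, b: False}
  {b: True, o: True, y: False}
  {b: True, o: False, y: False}
  {y: True, o: True, b: False}
  {y: True, o: False, b: False}
  {y: True, b: True, o: True}


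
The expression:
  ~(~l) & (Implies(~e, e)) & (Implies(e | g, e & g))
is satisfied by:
  {e: True, g: True, l: True}


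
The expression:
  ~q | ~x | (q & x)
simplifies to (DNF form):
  True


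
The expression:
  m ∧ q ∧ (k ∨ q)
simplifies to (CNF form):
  m ∧ q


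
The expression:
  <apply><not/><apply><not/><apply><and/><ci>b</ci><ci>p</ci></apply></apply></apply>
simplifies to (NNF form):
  <apply><and/><ci>b</ci><ci>p</ci></apply>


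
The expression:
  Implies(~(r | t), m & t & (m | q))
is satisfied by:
  {r: True, t: True}
  {r: True, t: False}
  {t: True, r: False}


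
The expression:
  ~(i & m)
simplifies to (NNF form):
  ~i | ~m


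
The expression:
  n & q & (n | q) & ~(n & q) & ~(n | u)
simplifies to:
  False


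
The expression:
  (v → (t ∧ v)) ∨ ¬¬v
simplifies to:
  True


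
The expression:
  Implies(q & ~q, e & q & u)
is always true.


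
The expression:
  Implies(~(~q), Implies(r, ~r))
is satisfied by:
  {q: False, r: False}
  {r: True, q: False}
  {q: True, r: False}


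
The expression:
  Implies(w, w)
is always true.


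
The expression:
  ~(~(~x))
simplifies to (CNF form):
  ~x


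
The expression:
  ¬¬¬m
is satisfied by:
  {m: False}


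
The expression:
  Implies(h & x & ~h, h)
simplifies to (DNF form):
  True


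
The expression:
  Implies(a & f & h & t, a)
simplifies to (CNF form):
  True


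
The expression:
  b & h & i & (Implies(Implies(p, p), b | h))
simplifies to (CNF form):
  b & h & i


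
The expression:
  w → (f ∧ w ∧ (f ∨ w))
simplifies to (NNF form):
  f ∨ ¬w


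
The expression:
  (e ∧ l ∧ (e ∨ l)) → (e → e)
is always true.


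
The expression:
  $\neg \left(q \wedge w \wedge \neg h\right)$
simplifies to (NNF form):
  $h \vee \neg q \vee \neg w$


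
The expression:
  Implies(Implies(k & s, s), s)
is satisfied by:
  {s: True}


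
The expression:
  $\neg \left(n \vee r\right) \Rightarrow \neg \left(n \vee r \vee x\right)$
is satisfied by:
  {r: True, n: True, x: False}
  {r: True, x: False, n: False}
  {n: True, x: False, r: False}
  {n: False, x: False, r: False}
  {r: True, n: True, x: True}
  {r: True, x: True, n: False}
  {n: True, x: True, r: False}


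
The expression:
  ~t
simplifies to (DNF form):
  ~t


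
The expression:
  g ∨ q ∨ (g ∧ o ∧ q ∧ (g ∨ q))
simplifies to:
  g ∨ q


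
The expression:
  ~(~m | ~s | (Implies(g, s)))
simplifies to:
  False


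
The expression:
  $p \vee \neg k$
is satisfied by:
  {p: True, k: False}
  {k: False, p: False}
  {k: True, p: True}


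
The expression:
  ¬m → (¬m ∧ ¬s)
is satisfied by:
  {m: True, s: False}
  {s: False, m: False}
  {s: True, m: True}


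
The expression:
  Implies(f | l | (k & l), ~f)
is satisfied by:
  {f: False}


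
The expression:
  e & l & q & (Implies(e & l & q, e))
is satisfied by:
  {e: True, q: True, l: True}


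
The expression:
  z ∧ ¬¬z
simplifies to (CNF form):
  z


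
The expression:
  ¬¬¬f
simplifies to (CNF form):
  ¬f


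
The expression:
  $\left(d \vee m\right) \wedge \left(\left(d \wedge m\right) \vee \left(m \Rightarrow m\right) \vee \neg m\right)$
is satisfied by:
  {d: True, m: True}
  {d: True, m: False}
  {m: True, d: False}


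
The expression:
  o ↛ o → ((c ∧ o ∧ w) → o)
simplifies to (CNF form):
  True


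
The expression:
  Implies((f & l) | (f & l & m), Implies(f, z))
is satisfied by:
  {z: True, l: False, f: False}
  {l: False, f: False, z: False}
  {f: True, z: True, l: False}
  {f: True, l: False, z: False}
  {z: True, l: True, f: False}
  {l: True, z: False, f: False}
  {f: True, l: True, z: True}


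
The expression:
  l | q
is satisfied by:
  {q: True, l: True}
  {q: True, l: False}
  {l: True, q: False}


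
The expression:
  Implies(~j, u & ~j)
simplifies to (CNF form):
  j | u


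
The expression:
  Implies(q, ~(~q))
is always true.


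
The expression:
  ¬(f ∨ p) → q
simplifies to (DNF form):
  f ∨ p ∨ q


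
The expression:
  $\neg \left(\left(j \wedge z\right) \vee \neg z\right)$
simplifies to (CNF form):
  $z \wedge \neg j$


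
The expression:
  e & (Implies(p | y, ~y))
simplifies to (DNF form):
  e & ~y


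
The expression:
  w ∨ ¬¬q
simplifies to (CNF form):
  q ∨ w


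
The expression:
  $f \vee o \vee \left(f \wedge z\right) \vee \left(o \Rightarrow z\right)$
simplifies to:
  $\text{True}$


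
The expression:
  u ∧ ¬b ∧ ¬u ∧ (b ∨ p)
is never true.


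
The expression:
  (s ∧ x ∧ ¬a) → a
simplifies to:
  a ∨ ¬s ∨ ¬x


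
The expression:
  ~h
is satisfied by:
  {h: False}


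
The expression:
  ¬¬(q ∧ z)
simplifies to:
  q ∧ z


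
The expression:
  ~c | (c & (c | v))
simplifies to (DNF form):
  True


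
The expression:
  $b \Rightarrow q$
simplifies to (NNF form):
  $q \vee \neg b$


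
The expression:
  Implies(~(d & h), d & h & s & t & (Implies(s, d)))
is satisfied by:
  {h: True, d: True}


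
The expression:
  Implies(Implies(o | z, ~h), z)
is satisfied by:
  {o: True, z: True, h: True}
  {o: True, z: True, h: False}
  {z: True, h: True, o: False}
  {z: True, h: False, o: False}
  {o: True, h: True, z: False}


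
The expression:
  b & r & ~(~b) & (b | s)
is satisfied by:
  {r: True, b: True}


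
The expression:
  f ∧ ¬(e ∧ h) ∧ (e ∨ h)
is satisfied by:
  {e: True, f: True, h: False}
  {h: True, f: True, e: False}


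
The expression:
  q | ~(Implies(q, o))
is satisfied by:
  {q: True}


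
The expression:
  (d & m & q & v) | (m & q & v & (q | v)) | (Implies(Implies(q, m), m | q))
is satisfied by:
  {q: True, m: True}
  {q: True, m: False}
  {m: True, q: False}


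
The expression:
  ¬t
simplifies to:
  ¬t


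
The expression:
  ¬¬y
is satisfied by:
  {y: True}


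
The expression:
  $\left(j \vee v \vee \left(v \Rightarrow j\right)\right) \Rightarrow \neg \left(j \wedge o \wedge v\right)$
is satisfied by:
  {v: False, o: False, j: False}
  {j: True, v: False, o: False}
  {o: True, v: False, j: False}
  {j: True, o: True, v: False}
  {v: True, j: False, o: False}
  {j: True, v: True, o: False}
  {o: True, v: True, j: False}


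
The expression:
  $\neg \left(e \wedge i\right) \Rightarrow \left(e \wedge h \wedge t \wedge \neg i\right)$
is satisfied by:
  {e: True, i: True, t: True, h: True}
  {e: True, i: True, t: True, h: False}
  {e: True, i: True, h: True, t: False}
  {e: True, i: True, h: False, t: False}
  {e: True, t: True, h: True, i: False}


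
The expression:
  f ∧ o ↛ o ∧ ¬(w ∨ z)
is never true.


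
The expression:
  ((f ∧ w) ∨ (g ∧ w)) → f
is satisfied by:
  {f: True, w: False, g: False}
  {w: False, g: False, f: False}
  {g: True, f: True, w: False}
  {g: True, w: False, f: False}
  {f: True, w: True, g: False}
  {w: True, f: False, g: False}
  {g: True, w: True, f: True}


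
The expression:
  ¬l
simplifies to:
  ¬l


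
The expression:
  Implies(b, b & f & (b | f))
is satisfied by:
  {f: True, b: False}
  {b: False, f: False}
  {b: True, f: True}


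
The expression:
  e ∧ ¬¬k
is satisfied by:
  {e: True, k: True}


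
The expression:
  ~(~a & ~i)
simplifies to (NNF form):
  a | i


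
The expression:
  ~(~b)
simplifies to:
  b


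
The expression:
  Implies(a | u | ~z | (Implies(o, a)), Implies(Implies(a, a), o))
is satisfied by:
  {o: True}


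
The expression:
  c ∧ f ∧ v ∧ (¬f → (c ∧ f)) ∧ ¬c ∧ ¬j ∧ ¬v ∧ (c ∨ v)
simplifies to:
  False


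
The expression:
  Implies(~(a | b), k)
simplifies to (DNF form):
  a | b | k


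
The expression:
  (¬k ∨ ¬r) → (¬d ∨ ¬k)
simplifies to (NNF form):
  r ∨ ¬d ∨ ¬k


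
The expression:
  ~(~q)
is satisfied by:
  {q: True}


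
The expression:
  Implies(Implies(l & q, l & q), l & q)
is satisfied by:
  {q: True, l: True}


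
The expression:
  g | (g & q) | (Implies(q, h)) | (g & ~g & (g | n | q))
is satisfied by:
  {h: True, g: True, q: False}
  {h: True, g: False, q: False}
  {g: True, h: False, q: False}
  {h: False, g: False, q: False}
  {q: True, h: True, g: True}
  {q: True, h: True, g: False}
  {q: True, g: True, h: False}
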